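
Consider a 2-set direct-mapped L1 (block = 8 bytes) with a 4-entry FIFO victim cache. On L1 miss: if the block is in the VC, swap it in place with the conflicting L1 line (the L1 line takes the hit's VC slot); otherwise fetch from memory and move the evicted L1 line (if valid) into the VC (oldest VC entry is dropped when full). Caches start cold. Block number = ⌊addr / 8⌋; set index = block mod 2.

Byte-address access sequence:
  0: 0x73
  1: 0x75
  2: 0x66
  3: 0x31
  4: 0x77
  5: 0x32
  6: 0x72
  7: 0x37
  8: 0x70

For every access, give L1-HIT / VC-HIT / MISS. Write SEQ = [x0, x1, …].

  [0] addr=0x73 blk=14 s=0: MISS | VC []
  [1] addr=0x75 blk=14 s=0: L1-HIT | VC []
  [2] addr=0x66 blk=12 s=0: MISS | VC [14]
  [3] addr=0x31 blk=6 s=0: MISS | VC [14, 12]
  [4] addr=0x77 blk=14 s=0: VC-HIT | VC [6, 12]
  [5] addr=0x32 blk=6 s=0: VC-HIT | VC [14, 12]
  [6] addr=0x72 blk=14 s=0: VC-HIT | VC [6, 12]
  [7] addr=0x37 blk=6 s=0: VC-HIT | VC [14, 12]
  [8] addr=0x70 blk=14 s=0: VC-HIT | VC [6, 12]

SEQ = [MISS, L1-HIT, MISS, MISS, VC-HIT, VC-HIT, VC-HIT, VC-HIT, VC-HIT]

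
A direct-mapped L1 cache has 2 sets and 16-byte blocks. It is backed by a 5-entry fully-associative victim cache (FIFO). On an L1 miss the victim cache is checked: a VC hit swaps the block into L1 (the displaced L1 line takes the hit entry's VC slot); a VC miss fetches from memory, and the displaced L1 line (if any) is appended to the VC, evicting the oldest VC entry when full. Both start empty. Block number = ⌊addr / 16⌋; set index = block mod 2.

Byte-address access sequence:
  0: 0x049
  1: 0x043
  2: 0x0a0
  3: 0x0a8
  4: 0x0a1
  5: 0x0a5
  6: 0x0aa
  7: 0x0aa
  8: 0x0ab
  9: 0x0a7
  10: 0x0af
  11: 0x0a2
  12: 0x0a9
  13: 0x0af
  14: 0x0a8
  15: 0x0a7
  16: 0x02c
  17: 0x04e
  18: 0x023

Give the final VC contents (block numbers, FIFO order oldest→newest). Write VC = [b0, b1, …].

#0 0x49→b4/s0 MISS; vc=[]
#1 0x43→b4/s0 L1-HIT; vc=[]
#2 0xa0→b10/s0 MISS; vc=[4]
#3 0xa8→b10/s0 L1-HIT; vc=[4]
#4 0xa1→b10/s0 L1-HIT; vc=[4]
#5 0xa5→b10/s0 L1-HIT; vc=[4]
#6 0xaa→b10/s0 L1-HIT; vc=[4]
#7 0xaa→b10/s0 L1-HIT; vc=[4]
#8 0xab→b10/s0 L1-HIT; vc=[4]
#9 0xa7→b10/s0 L1-HIT; vc=[4]
#10 0xaf→b10/s0 L1-HIT; vc=[4]
#11 0xa2→b10/s0 L1-HIT; vc=[4]
#12 0xa9→b10/s0 L1-HIT; vc=[4]
#13 0xaf→b10/s0 L1-HIT; vc=[4]
#14 0xa8→b10/s0 L1-HIT; vc=[4]
#15 0xa7→b10/s0 L1-HIT; vc=[4]
#16 0x2c→b2/s0 MISS; vc=[4,10]
#17 0x4e→b4/s0 VC-HIT; vc=[2,10]
#18 0x23→b2/s0 VC-HIT; vc=[4,10]

VC = [4, 10]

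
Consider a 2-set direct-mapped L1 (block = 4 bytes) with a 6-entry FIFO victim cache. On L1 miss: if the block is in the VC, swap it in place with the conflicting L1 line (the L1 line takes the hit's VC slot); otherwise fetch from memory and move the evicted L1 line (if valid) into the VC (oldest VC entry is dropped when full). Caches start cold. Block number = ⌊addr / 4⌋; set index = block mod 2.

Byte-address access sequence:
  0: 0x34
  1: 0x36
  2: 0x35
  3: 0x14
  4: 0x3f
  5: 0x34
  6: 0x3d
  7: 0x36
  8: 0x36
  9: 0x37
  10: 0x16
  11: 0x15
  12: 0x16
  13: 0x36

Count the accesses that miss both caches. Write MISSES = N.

#0 0x34→b13/s1 MISS; vc=[]
#1 0x36→b13/s1 L1-HIT; vc=[]
#2 0x35→b13/s1 L1-HIT; vc=[]
#3 0x14→b5/s1 MISS; vc=[13]
#4 0x3f→b15/s1 MISS; vc=[13,5]
#5 0x34→b13/s1 VC-HIT; vc=[15,5]
#6 0x3d→b15/s1 VC-HIT; vc=[13,5]
#7 0x36→b13/s1 VC-HIT; vc=[15,5]
#8 0x36→b13/s1 L1-HIT; vc=[15,5]
#9 0x37→b13/s1 L1-HIT; vc=[15,5]
#10 0x16→b5/s1 VC-HIT; vc=[15,13]
#11 0x15→b5/s1 L1-HIT; vc=[15,13]
#12 0x16→b5/s1 L1-HIT; vc=[15,13]
#13 0x36→b13/s1 VC-HIT; vc=[15,5]

MISSES = 3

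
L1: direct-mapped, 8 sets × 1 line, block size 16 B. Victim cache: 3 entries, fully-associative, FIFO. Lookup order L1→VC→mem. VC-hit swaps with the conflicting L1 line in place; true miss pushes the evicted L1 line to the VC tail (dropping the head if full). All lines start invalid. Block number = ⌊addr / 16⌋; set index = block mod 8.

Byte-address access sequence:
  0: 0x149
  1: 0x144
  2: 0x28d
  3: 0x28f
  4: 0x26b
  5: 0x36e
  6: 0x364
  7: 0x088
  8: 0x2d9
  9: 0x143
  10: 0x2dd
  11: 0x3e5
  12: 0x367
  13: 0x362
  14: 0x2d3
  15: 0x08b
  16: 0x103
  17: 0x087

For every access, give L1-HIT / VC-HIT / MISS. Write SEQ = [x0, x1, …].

  [0] addr=0x149 blk=20 s=4: MISS | VC []
  [1] addr=0x144 blk=20 s=4: L1-HIT | VC []
  [2] addr=0x28d blk=40 s=0: MISS | VC []
  [3] addr=0x28f blk=40 s=0: L1-HIT | VC []
  [4] addr=0x26b blk=38 s=6: MISS | VC []
  [5] addr=0x36e blk=54 s=6: MISS | VC [38]
  [6] addr=0x364 blk=54 s=6: L1-HIT | VC [38]
  [7] addr=0x88 blk=8 s=0: MISS | VC [38, 40]
  [8] addr=0x2d9 blk=45 s=5: MISS | VC [38, 40]
  [9] addr=0x143 blk=20 s=4: L1-HIT | VC [38, 40]
  [10] addr=0x2dd blk=45 s=5: L1-HIT | VC [38, 40]
  [11] addr=0x3e5 blk=62 s=6: MISS | VC [38, 40, 54]
  [12] addr=0x367 blk=54 s=6: VC-HIT | VC [38, 40, 62]
  [13] addr=0x362 blk=54 s=6: L1-HIT | VC [38, 40, 62]
  [14] addr=0x2d3 blk=45 s=5: L1-HIT | VC [38, 40, 62]
  [15] addr=0x8b blk=8 s=0: L1-HIT | VC [38, 40, 62]
  [16] addr=0x103 blk=16 s=0: MISS | VC [40, 62, 8]
  [17] addr=0x87 blk=8 s=0: VC-HIT | VC [40, 62, 16]

SEQ = [MISS, L1-HIT, MISS, L1-HIT, MISS, MISS, L1-HIT, MISS, MISS, L1-HIT, L1-HIT, MISS, VC-HIT, L1-HIT, L1-HIT, L1-HIT, MISS, VC-HIT]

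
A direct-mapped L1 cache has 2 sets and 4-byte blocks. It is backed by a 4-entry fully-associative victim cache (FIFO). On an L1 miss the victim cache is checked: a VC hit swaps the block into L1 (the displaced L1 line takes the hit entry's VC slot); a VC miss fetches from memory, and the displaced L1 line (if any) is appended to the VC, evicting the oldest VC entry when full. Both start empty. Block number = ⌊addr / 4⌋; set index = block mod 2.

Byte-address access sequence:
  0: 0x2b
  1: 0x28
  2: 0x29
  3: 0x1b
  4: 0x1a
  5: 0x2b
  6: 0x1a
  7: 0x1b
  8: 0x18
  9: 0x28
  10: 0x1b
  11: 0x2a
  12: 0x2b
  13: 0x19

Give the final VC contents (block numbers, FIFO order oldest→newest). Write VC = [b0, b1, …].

VC = [10]

0: 0x2b (blk 10, set 0) → MISS  vc=[]
1: 0x28 (blk 10, set 0) → L1-HIT  vc=[]
2: 0x29 (blk 10, set 0) → L1-HIT  vc=[]
3: 0x1b (blk 6, set 0) → MISS  vc=[10]
4: 0x1a (blk 6, set 0) → L1-HIT  vc=[10]
5: 0x2b (blk 10, set 0) → VC-HIT  vc=[6]
6: 0x1a (blk 6, set 0) → VC-HIT  vc=[10]
7: 0x1b (blk 6, set 0) → L1-HIT  vc=[10]
8: 0x18 (blk 6, set 0) → L1-HIT  vc=[10]
9: 0x28 (blk 10, set 0) → VC-HIT  vc=[6]
10: 0x1b (blk 6, set 0) → VC-HIT  vc=[10]
11: 0x2a (blk 10, set 0) → VC-HIT  vc=[6]
12: 0x2b (blk 10, set 0) → L1-HIT  vc=[6]
13: 0x19 (blk 6, set 0) → VC-HIT  vc=[10]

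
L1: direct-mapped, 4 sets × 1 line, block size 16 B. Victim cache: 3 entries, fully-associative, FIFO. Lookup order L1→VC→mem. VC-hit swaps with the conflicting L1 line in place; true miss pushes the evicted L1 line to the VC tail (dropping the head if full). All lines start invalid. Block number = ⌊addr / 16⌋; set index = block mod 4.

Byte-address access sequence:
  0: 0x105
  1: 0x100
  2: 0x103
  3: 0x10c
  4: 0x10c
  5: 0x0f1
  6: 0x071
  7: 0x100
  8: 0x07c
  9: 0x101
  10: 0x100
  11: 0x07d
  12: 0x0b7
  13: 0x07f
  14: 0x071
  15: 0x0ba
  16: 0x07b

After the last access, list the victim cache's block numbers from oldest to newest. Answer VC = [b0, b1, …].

VC = [15, 11]

  [0] addr=0x105 blk=16 s=0: MISS | VC []
  [1] addr=0x100 blk=16 s=0: L1-HIT | VC []
  [2] addr=0x103 blk=16 s=0: L1-HIT | VC []
  [3] addr=0x10c blk=16 s=0: L1-HIT | VC []
  [4] addr=0x10c blk=16 s=0: L1-HIT | VC []
  [5] addr=0xf1 blk=15 s=3: MISS | VC []
  [6] addr=0x71 blk=7 s=3: MISS | VC [15]
  [7] addr=0x100 blk=16 s=0: L1-HIT | VC [15]
  [8] addr=0x7c blk=7 s=3: L1-HIT | VC [15]
  [9] addr=0x101 blk=16 s=0: L1-HIT | VC [15]
  [10] addr=0x100 blk=16 s=0: L1-HIT | VC [15]
  [11] addr=0x7d blk=7 s=3: L1-HIT | VC [15]
  [12] addr=0xb7 blk=11 s=3: MISS | VC [15, 7]
  [13] addr=0x7f blk=7 s=3: VC-HIT | VC [15, 11]
  [14] addr=0x71 blk=7 s=3: L1-HIT | VC [15, 11]
  [15] addr=0xba blk=11 s=3: VC-HIT | VC [15, 7]
  [16] addr=0x7b blk=7 s=3: VC-HIT | VC [15, 11]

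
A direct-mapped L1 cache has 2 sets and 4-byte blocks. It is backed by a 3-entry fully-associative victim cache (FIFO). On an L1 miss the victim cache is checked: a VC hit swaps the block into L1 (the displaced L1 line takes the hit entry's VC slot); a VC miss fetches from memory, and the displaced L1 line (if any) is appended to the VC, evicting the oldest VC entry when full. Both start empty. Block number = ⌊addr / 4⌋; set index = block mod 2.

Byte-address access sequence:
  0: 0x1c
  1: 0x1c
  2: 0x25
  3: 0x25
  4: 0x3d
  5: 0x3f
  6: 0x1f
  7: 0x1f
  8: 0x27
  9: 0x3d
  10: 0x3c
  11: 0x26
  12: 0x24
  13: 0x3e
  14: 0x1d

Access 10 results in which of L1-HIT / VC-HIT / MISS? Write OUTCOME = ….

OUTCOME = L1-HIT

  [0] addr=0x1c blk=7 s=1: MISS | VC []
  [1] addr=0x1c blk=7 s=1: L1-HIT | VC []
  [2] addr=0x25 blk=9 s=1: MISS | VC [7]
  [3] addr=0x25 blk=9 s=1: L1-HIT | VC [7]
  [4] addr=0x3d blk=15 s=1: MISS | VC [7, 9]
  [5] addr=0x3f blk=15 s=1: L1-HIT | VC [7, 9]
  [6] addr=0x1f blk=7 s=1: VC-HIT | VC [15, 9]
  [7] addr=0x1f blk=7 s=1: L1-HIT | VC [15, 9]
  [8] addr=0x27 blk=9 s=1: VC-HIT | VC [15, 7]
  [9] addr=0x3d blk=15 s=1: VC-HIT | VC [9, 7]
  [10] addr=0x3c blk=15 s=1: L1-HIT | VC [9, 7]
  [11] addr=0x26 blk=9 s=1: VC-HIT | VC [15, 7]
  [12] addr=0x24 blk=9 s=1: L1-HIT | VC [15, 7]
  [13] addr=0x3e blk=15 s=1: VC-HIT | VC [9, 7]
  [14] addr=0x1d blk=7 s=1: VC-HIT | VC [9, 15]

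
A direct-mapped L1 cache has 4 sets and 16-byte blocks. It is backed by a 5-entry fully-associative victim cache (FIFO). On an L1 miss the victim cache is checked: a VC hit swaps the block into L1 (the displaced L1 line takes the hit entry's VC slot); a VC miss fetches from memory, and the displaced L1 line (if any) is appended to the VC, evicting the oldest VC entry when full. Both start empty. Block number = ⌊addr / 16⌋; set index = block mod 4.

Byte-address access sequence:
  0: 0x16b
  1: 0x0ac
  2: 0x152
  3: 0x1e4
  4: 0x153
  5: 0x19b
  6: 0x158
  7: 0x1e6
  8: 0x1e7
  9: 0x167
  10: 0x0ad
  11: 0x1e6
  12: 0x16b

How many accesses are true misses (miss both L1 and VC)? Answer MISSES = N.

  [0] addr=0x16b blk=22 s=2: MISS | VC []
  [1] addr=0xac blk=10 s=2: MISS | VC [22]
  [2] addr=0x152 blk=21 s=1: MISS | VC [22]
  [3] addr=0x1e4 blk=30 s=2: MISS | VC [22, 10]
  [4] addr=0x153 blk=21 s=1: L1-HIT | VC [22, 10]
  [5] addr=0x19b blk=25 s=1: MISS | VC [22, 10, 21]
  [6] addr=0x158 blk=21 s=1: VC-HIT | VC [22, 10, 25]
  [7] addr=0x1e6 blk=30 s=2: L1-HIT | VC [22, 10, 25]
  [8] addr=0x1e7 blk=30 s=2: L1-HIT | VC [22, 10, 25]
  [9] addr=0x167 blk=22 s=2: VC-HIT | VC [30, 10, 25]
  [10] addr=0xad blk=10 s=2: VC-HIT | VC [30, 22, 25]
  [11] addr=0x1e6 blk=30 s=2: VC-HIT | VC [10, 22, 25]
  [12] addr=0x16b blk=22 s=2: VC-HIT | VC [10, 30, 25]

MISSES = 5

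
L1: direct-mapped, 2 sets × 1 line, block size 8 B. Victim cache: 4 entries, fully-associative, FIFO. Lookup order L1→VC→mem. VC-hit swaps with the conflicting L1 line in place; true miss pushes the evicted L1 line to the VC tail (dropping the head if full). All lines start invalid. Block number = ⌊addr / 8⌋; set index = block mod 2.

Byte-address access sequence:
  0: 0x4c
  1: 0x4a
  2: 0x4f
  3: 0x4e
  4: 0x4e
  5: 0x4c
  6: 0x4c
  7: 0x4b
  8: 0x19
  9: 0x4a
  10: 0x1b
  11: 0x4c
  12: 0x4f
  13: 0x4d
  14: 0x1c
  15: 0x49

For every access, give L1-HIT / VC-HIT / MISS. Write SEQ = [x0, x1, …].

#0 0x4c→b9/s1 MISS; vc=[]
#1 0x4a→b9/s1 L1-HIT; vc=[]
#2 0x4f→b9/s1 L1-HIT; vc=[]
#3 0x4e→b9/s1 L1-HIT; vc=[]
#4 0x4e→b9/s1 L1-HIT; vc=[]
#5 0x4c→b9/s1 L1-HIT; vc=[]
#6 0x4c→b9/s1 L1-HIT; vc=[]
#7 0x4b→b9/s1 L1-HIT; vc=[]
#8 0x19→b3/s1 MISS; vc=[9]
#9 0x4a→b9/s1 VC-HIT; vc=[3]
#10 0x1b→b3/s1 VC-HIT; vc=[9]
#11 0x4c→b9/s1 VC-HIT; vc=[3]
#12 0x4f→b9/s1 L1-HIT; vc=[3]
#13 0x4d→b9/s1 L1-HIT; vc=[3]
#14 0x1c→b3/s1 VC-HIT; vc=[9]
#15 0x49→b9/s1 VC-HIT; vc=[3]

SEQ = [MISS, L1-HIT, L1-HIT, L1-HIT, L1-HIT, L1-HIT, L1-HIT, L1-HIT, MISS, VC-HIT, VC-HIT, VC-HIT, L1-HIT, L1-HIT, VC-HIT, VC-HIT]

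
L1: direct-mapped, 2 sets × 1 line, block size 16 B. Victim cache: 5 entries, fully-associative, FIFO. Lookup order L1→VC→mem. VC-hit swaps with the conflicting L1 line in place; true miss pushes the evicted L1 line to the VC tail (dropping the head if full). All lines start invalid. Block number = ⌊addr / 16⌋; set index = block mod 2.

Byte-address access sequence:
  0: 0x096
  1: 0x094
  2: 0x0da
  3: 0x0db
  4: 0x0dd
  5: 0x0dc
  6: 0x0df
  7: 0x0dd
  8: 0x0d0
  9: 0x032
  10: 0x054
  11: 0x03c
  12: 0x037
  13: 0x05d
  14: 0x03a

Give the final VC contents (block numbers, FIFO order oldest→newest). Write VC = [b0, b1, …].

VC = [9, 13, 5]

  [0] addr=0x96 blk=9 s=1: MISS | VC []
  [1] addr=0x94 blk=9 s=1: L1-HIT | VC []
  [2] addr=0xda blk=13 s=1: MISS | VC [9]
  [3] addr=0xdb blk=13 s=1: L1-HIT | VC [9]
  [4] addr=0xdd blk=13 s=1: L1-HIT | VC [9]
  [5] addr=0xdc blk=13 s=1: L1-HIT | VC [9]
  [6] addr=0xdf blk=13 s=1: L1-HIT | VC [9]
  [7] addr=0xdd blk=13 s=1: L1-HIT | VC [9]
  [8] addr=0xd0 blk=13 s=1: L1-HIT | VC [9]
  [9] addr=0x32 blk=3 s=1: MISS | VC [9, 13]
  [10] addr=0x54 blk=5 s=1: MISS | VC [9, 13, 3]
  [11] addr=0x3c blk=3 s=1: VC-HIT | VC [9, 13, 5]
  [12] addr=0x37 blk=3 s=1: L1-HIT | VC [9, 13, 5]
  [13] addr=0x5d blk=5 s=1: VC-HIT | VC [9, 13, 3]
  [14] addr=0x3a blk=3 s=1: VC-HIT | VC [9, 13, 5]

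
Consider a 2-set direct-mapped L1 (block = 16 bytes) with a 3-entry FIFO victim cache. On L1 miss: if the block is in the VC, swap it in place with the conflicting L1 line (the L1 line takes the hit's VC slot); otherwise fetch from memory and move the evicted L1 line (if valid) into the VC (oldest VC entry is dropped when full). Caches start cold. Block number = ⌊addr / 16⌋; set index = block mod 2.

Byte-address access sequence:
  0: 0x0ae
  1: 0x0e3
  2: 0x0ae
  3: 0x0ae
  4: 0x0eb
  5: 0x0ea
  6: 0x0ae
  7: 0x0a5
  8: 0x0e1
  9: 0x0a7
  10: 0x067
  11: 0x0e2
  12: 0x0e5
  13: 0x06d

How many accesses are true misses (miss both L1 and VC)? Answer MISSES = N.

MISSES = 3

  [0] addr=0xae blk=10 s=0: MISS | VC []
  [1] addr=0xe3 blk=14 s=0: MISS | VC [10]
  [2] addr=0xae blk=10 s=0: VC-HIT | VC [14]
  [3] addr=0xae blk=10 s=0: L1-HIT | VC [14]
  [4] addr=0xeb blk=14 s=0: VC-HIT | VC [10]
  [5] addr=0xea blk=14 s=0: L1-HIT | VC [10]
  [6] addr=0xae blk=10 s=0: VC-HIT | VC [14]
  [7] addr=0xa5 blk=10 s=0: L1-HIT | VC [14]
  [8] addr=0xe1 blk=14 s=0: VC-HIT | VC [10]
  [9] addr=0xa7 blk=10 s=0: VC-HIT | VC [14]
  [10] addr=0x67 blk=6 s=0: MISS | VC [14, 10]
  [11] addr=0xe2 blk=14 s=0: VC-HIT | VC [6, 10]
  [12] addr=0xe5 blk=14 s=0: L1-HIT | VC [6, 10]
  [13] addr=0x6d blk=6 s=0: VC-HIT | VC [14, 10]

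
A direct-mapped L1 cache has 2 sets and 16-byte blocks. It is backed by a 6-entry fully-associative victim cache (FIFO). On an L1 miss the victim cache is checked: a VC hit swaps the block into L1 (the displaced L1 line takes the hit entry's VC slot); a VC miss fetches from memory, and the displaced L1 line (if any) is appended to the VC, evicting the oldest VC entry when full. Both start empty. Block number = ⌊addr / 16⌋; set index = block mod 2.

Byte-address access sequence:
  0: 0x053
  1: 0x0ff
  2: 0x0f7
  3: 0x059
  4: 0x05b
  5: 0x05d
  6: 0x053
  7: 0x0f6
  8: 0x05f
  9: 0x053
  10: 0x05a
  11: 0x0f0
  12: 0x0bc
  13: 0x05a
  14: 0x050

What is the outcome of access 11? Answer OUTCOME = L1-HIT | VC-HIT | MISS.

OUTCOME = VC-HIT

0: 0x53 (blk 5, set 1) → MISS  vc=[]
1: 0xff (blk 15, set 1) → MISS  vc=[5]
2: 0xf7 (blk 15, set 1) → L1-HIT  vc=[5]
3: 0x59 (blk 5, set 1) → VC-HIT  vc=[15]
4: 0x5b (blk 5, set 1) → L1-HIT  vc=[15]
5: 0x5d (blk 5, set 1) → L1-HIT  vc=[15]
6: 0x53 (blk 5, set 1) → L1-HIT  vc=[15]
7: 0xf6 (blk 15, set 1) → VC-HIT  vc=[5]
8: 0x5f (blk 5, set 1) → VC-HIT  vc=[15]
9: 0x53 (blk 5, set 1) → L1-HIT  vc=[15]
10: 0x5a (blk 5, set 1) → L1-HIT  vc=[15]
11: 0xf0 (blk 15, set 1) → VC-HIT  vc=[5]
12: 0xbc (blk 11, set 1) → MISS  vc=[5, 15]
13: 0x5a (blk 5, set 1) → VC-HIT  vc=[11, 15]
14: 0x50 (blk 5, set 1) → L1-HIT  vc=[11, 15]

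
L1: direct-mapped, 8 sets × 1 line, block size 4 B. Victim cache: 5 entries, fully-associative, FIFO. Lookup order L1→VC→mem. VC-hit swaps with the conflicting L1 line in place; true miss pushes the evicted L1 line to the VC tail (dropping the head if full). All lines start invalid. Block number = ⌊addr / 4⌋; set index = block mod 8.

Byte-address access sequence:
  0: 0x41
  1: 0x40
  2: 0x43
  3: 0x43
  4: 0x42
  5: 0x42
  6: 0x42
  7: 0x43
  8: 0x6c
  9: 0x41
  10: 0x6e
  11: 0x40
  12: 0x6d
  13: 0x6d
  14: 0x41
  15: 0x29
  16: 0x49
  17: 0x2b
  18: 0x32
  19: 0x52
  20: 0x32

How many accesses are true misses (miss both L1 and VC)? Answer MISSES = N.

MISSES = 6

0: 0x41 (blk 16, set 0) → MISS  vc=[]
1: 0x40 (blk 16, set 0) → L1-HIT  vc=[]
2: 0x43 (blk 16, set 0) → L1-HIT  vc=[]
3: 0x43 (blk 16, set 0) → L1-HIT  vc=[]
4: 0x42 (blk 16, set 0) → L1-HIT  vc=[]
5: 0x42 (blk 16, set 0) → L1-HIT  vc=[]
6: 0x42 (blk 16, set 0) → L1-HIT  vc=[]
7: 0x43 (blk 16, set 0) → L1-HIT  vc=[]
8: 0x6c (blk 27, set 3) → MISS  vc=[]
9: 0x41 (blk 16, set 0) → L1-HIT  vc=[]
10: 0x6e (blk 27, set 3) → L1-HIT  vc=[]
11: 0x40 (blk 16, set 0) → L1-HIT  vc=[]
12: 0x6d (blk 27, set 3) → L1-HIT  vc=[]
13: 0x6d (blk 27, set 3) → L1-HIT  vc=[]
14: 0x41 (blk 16, set 0) → L1-HIT  vc=[]
15: 0x29 (blk 10, set 2) → MISS  vc=[]
16: 0x49 (blk 18, set 2) → MISS  vc=[10]
17: 0x2b (blk 10, set 2) → VC-HIT  vc=[18]
18: 0x32 (blk 12, set 4) → MISS  vc=[18]
19: 0x52 (blk 20, set 4) → MISS  vc=[18, 12]
20: 0x32 (blk 12, set 4) → VC-HIT  vc=[18, 20]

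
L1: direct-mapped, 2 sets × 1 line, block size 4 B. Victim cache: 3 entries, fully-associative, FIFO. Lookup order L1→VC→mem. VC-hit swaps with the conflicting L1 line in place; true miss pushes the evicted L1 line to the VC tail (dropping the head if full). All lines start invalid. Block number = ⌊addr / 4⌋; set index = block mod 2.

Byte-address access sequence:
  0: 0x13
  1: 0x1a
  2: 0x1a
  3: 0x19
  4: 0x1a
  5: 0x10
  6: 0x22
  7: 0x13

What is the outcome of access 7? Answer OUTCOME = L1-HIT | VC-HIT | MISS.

0: 0x13 (blk 4, set 0) → MISS  vc=[]
1: 0x1a (blk 6, set 0) → MISS  vc=[4]
2: 0x1a (blk 6, set 0) → L1-HIT  vc=[4]
3: 0x19 (blk 6, set 0) → L1-HIT  vc=[4]
4: 0x1a (blk 6, set 0) → L1-HIT  vc=[4]
5: 0x10 (blk 4, set 0) → VC-HIT  vc=[6]
6: 0x22 (blk 8, set 0) → MISS  vc=[6, 4]
7: 0x13 (blk 4, set 0) → VC-HIT  vc=[6, 8]

OUTCOME = VC-HIT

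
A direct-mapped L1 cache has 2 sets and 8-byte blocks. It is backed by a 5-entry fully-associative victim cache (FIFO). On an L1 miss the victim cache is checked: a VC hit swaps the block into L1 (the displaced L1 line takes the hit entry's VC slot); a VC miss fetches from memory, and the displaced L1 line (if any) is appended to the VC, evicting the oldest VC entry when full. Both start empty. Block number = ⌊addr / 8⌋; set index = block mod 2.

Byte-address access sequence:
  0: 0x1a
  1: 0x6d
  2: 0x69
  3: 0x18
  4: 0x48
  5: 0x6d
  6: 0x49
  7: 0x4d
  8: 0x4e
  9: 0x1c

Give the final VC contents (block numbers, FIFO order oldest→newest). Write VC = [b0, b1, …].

VC = [13, 9]

  [0] addr=0x1a blk=3 s=1: MISS | VC []
  [1] addr=0x6d blk=13 s=1: MISS | VC [3]
  [2] addr=0x69 blk=13 s=1: L1-HIT | VC [3]
  [3] addr=0x18 blk=3 s=1: VC-HIT | VC [13]
  [4] addr=0x48 blk=9 s=1: MISS | VC [13, 3]
  [5] addr=0x6d blk=13 s=1: VC-HIT | VC [9, 3]
  [6] addr=0x49 blk=9 s=1: VC-HIT | VC [13, 3]
  [7] addr=0x4d blk=9 s=1: L1-HIT | VC [13, 3]
  [8] addr=0x4e blk=9 s=1: L1-HIT | VC [13, 3]
  [9] addr=0x1c blk=3 s=1: VC-HIT | VC [13, 9]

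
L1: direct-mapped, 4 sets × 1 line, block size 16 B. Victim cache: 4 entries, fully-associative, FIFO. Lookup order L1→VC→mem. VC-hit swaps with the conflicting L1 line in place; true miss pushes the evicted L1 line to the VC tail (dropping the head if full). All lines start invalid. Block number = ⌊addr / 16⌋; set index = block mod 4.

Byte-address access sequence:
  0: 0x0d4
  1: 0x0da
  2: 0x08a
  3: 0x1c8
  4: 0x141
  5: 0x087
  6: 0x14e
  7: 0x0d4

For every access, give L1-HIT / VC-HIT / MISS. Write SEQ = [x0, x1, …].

SEQ = [MISS, L1-HIT, MISS, MISS, MISS, VC-HIT, VC-HIT, L1-HIT]

#0 0xd4→b13/s1 MISS; vc=[]
#1 0xda→b13/s1 L1-HIT; vc=[]
#2 0x8a→b8/s0 MISS; vc=[]
#3 0x1c8→b28/s0 MISS; vc=[8]
#4 0x141→b20/s0 MISS; vc=[8,28]
#5 0x87→b8/s0 VC-HIT; vc=[20,28]
#6 0x14e→b20/s0 VC-HIT; vc=[8,28]
#7 0xd4→b13/s1 L1-HIT; vc=[8,28]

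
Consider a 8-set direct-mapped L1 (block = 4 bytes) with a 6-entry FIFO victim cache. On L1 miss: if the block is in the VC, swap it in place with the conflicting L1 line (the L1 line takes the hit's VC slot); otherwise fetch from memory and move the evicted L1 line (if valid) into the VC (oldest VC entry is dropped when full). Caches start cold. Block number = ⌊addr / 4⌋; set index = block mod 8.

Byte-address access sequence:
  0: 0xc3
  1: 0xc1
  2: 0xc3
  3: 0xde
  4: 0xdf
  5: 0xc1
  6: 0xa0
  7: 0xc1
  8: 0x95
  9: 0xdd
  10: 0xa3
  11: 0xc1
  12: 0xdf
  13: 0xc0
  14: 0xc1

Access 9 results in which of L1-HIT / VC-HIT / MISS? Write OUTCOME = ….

OUTCOME = L1-HIT

0: 0xc3 (blk 48, set 0) → MISS  vc=[]
1: 0xc1 (blk 48, set 0) → L1-HIT  vc=[]
2: 0xc3 (blk 48, set 0) → L1-HIT  vc=[]
3: 0xde (blk 55, set 7) → MISS  vc=[]
4: 0xdf (blk 55, set 7) → L1-HIT  vc=[]
5: 0xc1 (blk 48, set 0) → L1-HIT  vc=[]
6: 0xa0 (blk 40, set 0) → MISS  vc=[48]
7: 0xc1 (blk 48, set 0) → VC-HIT  vc=[40]
8: 0x95 (blk 37, set 5) → MISS  vc=[40]
9: 0xdd (blk 55, set 7) → L1-HIT  vc=[40]
10: 0xa3 (blk 40, set 0) → VC-HIT  vc=[48]
11: 0xc1 (blk 48, set 0) → VC-HIT  vc=[40]
12: 0xdf (blk 55, set 7) → L1-HIT  vc=[40]
13: 0xc0 (blk 48, set 0) → L1-HIT  vc=[40]
14: 0xc1 (blk 48, set 0) → L1-HIT  vc=[40]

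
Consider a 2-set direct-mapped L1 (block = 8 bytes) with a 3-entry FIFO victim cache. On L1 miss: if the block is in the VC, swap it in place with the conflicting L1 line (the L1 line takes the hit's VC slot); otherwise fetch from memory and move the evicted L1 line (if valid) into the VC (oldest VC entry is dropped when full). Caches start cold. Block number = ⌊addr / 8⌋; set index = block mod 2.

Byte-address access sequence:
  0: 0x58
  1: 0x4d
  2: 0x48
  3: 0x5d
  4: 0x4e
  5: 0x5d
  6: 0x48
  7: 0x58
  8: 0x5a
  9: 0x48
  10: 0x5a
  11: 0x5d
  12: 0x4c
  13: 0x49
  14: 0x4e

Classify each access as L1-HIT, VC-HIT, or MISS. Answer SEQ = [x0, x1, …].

#0 0x58→b11/s1 MISS; vc=[]
#1 0x4d→b9/s1 MISS; vc=[11]
#2 0x48→b9/s1 L1-HIT; vc=[11]
#3 0x5d→b11/s1 VC-HIT; vc=[9]
#4 0x4e→b9/s1 VC-HIT; vc=[11]
#5 0x5d→b11/s1 VC-HIT; vc=[9]
#6 0x48→b9/s1 VC-HIT; vc=[11]
#7 0x58→b11/s1 VC-HIT; vc=[9]
#8 0x5a→b11/s1 L1-HIT; vc=[9]
#9 0x48→b9/s1 VC-HIT; vc=[11]
#10 0x5a→b11/s1 VC-HIT; vc=[9]
#11 0x5d→b11/s1 L1-HIT; vc=[9]
#12 0x4c→b9/s1 VC-HIT; vc=[11]
#13 0x49→b9/s1 L1-HIT; vc=[11]
#14 0x4e→b9/s1 L1-HIT; vc=[11]

SEQ = [MISS, MISS, L1-HIT, VC-HIT, VC-HIT, VC-HIT, VC-HIT, VC-HIT, L1-HIT, VC-HIT, VC-HIT, L1-HIT, VC-HIT, L1-HIT, L1-HIT]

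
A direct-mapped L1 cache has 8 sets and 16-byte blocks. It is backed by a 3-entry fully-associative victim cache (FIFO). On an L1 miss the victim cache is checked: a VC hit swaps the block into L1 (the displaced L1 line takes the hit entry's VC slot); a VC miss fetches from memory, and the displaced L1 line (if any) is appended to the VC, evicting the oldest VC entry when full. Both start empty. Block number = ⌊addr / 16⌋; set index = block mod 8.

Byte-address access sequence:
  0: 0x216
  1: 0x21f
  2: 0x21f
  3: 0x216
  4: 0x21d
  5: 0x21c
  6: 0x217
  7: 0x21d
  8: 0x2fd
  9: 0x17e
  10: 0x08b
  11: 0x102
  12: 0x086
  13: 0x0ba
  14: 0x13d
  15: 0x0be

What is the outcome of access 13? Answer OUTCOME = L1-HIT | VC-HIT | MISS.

#0 0x216→b33/s1 MISS; vc=[]
#1 0x21f→b33/s1 L1-HIT; vc=[]
#2 0x21f→b33/s1 L1-HIT; vc=[]
#3 0x216→b33/s1 L1-HIT; vc=[]
#4 0x21d→b33/s1 L1-HIT; vc=[]
#5 0x21c→b33/s1 L1-HIT; vc=[]
#6 0x217→b33/s1 L1-HIT; vc=[]
#7 0x21d→b33/s1 L1-HIT; vc=[]
#8 0x2fd→b47/s7 MISS; vc=[]
#9 0x17e→b23/s7 MISS; vc=[47]
#10 0x8b→b8/s0 MISS; vc=[47]
#11 0x102→b16/s0 MISS; vc=[47,8]
#12 0x86→b8/s0 VC-HIT; vc=[47,16]
#13 0xba→b11/s3 MISS; vc=[47,16]
#14 0x13d→b19/s3 MISS; vc=[47,16,11]
#15 0xbe→b11/s3 VC-HIT; vc=[47,16,19]

OUTCOME = MISS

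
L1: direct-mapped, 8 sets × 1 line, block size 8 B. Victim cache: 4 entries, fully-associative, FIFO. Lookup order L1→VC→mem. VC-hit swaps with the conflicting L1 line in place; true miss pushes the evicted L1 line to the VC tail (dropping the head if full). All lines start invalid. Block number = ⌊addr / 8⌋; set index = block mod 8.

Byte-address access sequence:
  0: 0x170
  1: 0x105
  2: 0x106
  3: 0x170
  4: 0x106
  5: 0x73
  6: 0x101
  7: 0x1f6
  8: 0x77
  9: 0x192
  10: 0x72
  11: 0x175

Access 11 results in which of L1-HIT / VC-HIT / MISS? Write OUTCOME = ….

0: 0x170 (blk 46, set 6) → MISS  vc=[]
1: 0x105 (blk 32, set 0) → MISS  vc=[]
2: 0x106 (blk 32, set 0) → L1-HIT  vc=[]
3: 0x170 (blk 46, set 6) → L1-HIT  vc=[]
4: 0x106 (blk 32, set 0) → L1-HIT  vc=[]
5: 0x73 (blk 14, set 6) → MISS  vc=[46]
6: 0x101 (blk 32, set 0) → L1-HIT  vc=[46]
7: 0x1f6 (blk 62, set 6) → MISS  vc=[46, 14]
8: 0x77 (blk 14, set 6) → VC-HIT  vc=[46, 62]
9: 0x192 (blk 50, set 2) → MISS  vc=[46, 62]
10: 0x72 (blk 14, set 6) → L1-HIT  vc=[46, 62]
11: 0x175 (blk 46, set 6) → VC-HIT  vc=[14, 62]

OUTCOME = VC-HIT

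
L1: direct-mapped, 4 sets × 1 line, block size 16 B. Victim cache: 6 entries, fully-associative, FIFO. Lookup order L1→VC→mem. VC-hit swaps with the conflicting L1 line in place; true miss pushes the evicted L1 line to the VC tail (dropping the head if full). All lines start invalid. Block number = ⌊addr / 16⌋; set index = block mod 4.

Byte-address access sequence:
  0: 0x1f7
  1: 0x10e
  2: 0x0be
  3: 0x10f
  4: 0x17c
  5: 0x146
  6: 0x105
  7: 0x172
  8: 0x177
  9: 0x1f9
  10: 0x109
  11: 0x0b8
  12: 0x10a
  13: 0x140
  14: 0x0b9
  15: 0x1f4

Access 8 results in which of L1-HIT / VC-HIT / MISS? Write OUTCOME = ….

OUTCOME = L1-HIT

0: 0x1f7 (blk 31, set 3) → MISS  vc=[]
1: 0x10e (blk 16, set 0) → MISS  vc=[]
2: 0xbe (blk 11, set 3) → MISS  vc=[31]
3: 0x10f (blk 16, set 0) → L1-HIT  vc=[31]
4: 0x17c (blk 23, set 3) → MISS  vc=[31, 11]
5: 0x146 (blk 20, set 0) → MISS  vc=[31, 11, 16]
6: 0x105 (blk 16, set 0) → VC-HIT  vc=[31, 11, 20]
7: 0x172 (blk 23, set 3) → L1-HIT  vc=[31, 11, 20]
8: 0x177 (blk 23, set 3) → L1-HIT  vc=[31, 11, 20]
9: 0x1f9 (blk 31, set 3) → VC-HIT  vc=[23, 11, 20]
10: 0x109 (blk 16, set 0) → L1-HIT  vc=[23, 11, 20]
11: 0xb8 (blk 11, set 3) → VC-HIT  vc=[23, 31, 20]
12: 0x10a (blk 16, set 0) → L1-HIT  vc=[23, 31, 20]
13: 0x140 (blk 20, set 0) → VC-HIT  vc=[23, 31, 16]
14: 0xb9 (blk 11, set 3) → L1-HIT  vc=[23, 31, 16]
15: 0x1f4 (blk 31, set 3) → VC-HIT  vc=[23, 11, 16]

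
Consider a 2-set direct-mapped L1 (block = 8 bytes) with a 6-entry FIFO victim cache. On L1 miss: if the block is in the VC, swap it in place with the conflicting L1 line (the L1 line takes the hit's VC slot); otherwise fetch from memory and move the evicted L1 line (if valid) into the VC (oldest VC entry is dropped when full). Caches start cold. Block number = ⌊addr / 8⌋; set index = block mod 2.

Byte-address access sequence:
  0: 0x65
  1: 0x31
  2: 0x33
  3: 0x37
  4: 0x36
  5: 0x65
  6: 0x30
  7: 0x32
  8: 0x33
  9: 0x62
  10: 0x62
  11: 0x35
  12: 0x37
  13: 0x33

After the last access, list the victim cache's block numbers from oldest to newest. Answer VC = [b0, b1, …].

0: 0x65 (blk 12, set 0) → MISS  vc=[]
1: 0x31 (blk 6, set 0) → MISS  vc=[12]
2: 0x33 (blk 6, set 0) → L1-HIT  vc=[12]
3: 0x37 (blk 6, set 0) → L1-HIT  vc=[12]
4: 0x36 (blk 6, set 0) → L1-HIT  vc=[12]
5: 0x65 (blk 12, set 0) → VC-HIT  vc=[6]
6: 0x30 (blk 6, set 0) → VC-HIT  vc=[12]
7: 0x32 (blk 6, set 0) → L1-HIT  vc=[12]
8: 0x33 (blk 6, set 0) → L1-HIT  vc=[12]
9: 0x62 (blk 12, set 0) → VC-HIT  vc=[6]
10: 0x62 (blk 12, set 0) → L1-HIT  vc=[6]
11: 0x35 (blk 6, set 0) → VC-HIT  vc=[12]
12: 0x37 (blk 6, set 0) → L1-HIT  vc=[12]
13: 0x33 (blk 6, set 0) → L1-HIT  vc=[12]

VC = [12]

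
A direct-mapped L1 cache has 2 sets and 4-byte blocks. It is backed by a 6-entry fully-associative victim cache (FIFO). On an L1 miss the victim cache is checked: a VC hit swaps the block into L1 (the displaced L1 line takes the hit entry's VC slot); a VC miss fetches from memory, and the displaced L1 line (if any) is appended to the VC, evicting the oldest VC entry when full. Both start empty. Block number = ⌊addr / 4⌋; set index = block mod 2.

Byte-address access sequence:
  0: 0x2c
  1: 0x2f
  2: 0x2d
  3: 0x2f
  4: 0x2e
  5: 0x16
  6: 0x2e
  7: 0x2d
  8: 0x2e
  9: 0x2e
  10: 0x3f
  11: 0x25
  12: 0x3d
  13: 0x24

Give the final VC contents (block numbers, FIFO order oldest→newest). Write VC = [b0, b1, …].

VC = [5, 11, 15]

#0 0x2c→b11/s1 MISS; vc=[]
#1 0x2f→b11/s1 L1-HIT; vc=[]
#2 0x2d→b11/s1 L1-HIT; vc=[]
#3 0x2f→b11/s1 L1-HIT; vc=[]
#4 0x2e→b11/s1 L1-HIT; vc=[]
#5 0x16→b5/s1 MISS; vc=[11]
#6 0x2e→b11/s1 VC-HIT; vc=[5]
#7 0x2d→b11/s1 L1-HIT; vc=[5]
#8 0x2e→b11/s1 L1-HIT; vc=[5]
#9 0x2e→b11/s1 L1-HIT; vc=[5]
#10 0x3f→b15/s1 MISS; vc=[5,11]
#11 0x25→b9/s1 MISS; vc=[5,11,15]
#12 0x3d→b15/s1 VC-HIT; vc=[5,11,9]
#13 0x24→b9/s1 VC-HIT; vc=[5,11,15]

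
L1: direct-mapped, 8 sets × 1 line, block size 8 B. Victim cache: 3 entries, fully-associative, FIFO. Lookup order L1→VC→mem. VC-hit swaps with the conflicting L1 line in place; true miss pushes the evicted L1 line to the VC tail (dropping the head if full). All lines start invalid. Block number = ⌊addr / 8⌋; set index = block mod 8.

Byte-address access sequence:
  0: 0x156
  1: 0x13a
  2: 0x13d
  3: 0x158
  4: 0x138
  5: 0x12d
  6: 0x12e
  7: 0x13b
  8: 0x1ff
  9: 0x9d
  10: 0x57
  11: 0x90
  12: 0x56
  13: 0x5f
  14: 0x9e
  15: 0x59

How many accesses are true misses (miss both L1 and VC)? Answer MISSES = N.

0: 0x156 (blk 42, set 2) → MISS  vc=[]
1: 0x13a (blk 39, set 7) → MISS  vc=[]
2: 0x13d (blk 39, set 7) → L1-HIT  vc=[]
3: 0x158 (blk 43, set 3) → MISS  vc=[]
4: 0x138 (blk 39, set 7) → L1-HIT  vc=[]
5: 0x12d (blk 37, set 5) → MISS  vc=[]
6: 0x12e (blk 37, set 5) → L1-HIT  vc=[]
7: 0x13b (blk 39, set 7) → L1-HIT  vc=[]
8: 0x1ff (blk 63, set 7) → MISS  vc=[39]
9: 0x9d (blk 19, set 3) → MISS  vc=[39, 43]
10: 0x57 (blk 10, set 2) → MISS  vc=[39, 43, 42]
11: 0x90 (blk 18, set 2) → MISS  vc=[43, 42, 10]
12: 0x56 (blk 10, set 2) → VC-HIT  vc=[43, 42, 18]
13: 0x5f (blk 11, set 3) → MISS  vc=[42, 18, 19]
14: 0x9e (blk 19, set 3) → VC-HIT  vc=[42, 18, 11]
15: 0x59 (blk 11, set 3) → VC-HIT  vc=[42, 18, 19]

MISSES = 9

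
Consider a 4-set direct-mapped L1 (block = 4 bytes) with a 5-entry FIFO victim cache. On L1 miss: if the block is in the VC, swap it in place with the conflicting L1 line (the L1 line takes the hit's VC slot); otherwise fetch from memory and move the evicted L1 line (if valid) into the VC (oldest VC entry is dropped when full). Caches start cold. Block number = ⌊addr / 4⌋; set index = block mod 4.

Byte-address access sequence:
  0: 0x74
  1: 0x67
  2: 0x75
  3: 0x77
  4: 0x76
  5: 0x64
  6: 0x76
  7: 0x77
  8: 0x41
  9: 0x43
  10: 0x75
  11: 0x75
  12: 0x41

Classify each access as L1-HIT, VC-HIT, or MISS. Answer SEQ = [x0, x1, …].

#0 0x74→b29/s1 MISS; vc=[]
#1 0x67→b25/s1 MISS; vc=[29]
#2 0x75→b29/s1 VC-HIT; vc=[25]
#3 0x77→b29/s1 L1-HIT; vc=[25]
#4 0x76→b29/s1 L1-HIT; vc=[25]
#5 0x64→b25/s1 VC-HIT; vc=[29]
#6 0x76→b29/s1 VC-HIT; vc=[25]
#7 0x77→b29/s1 L1-HIT; vc=[25]
#8 0x41→b16/s0 MISS; vc=[25]
#9 0x43→b16/s0 L1-HIT; vc=[25]
#10 0x75→b29/s1 L1-HIT; vc=[25]
#11 0x75→b29/s1 L1-HIT; vc=[25]
#12 0x41→b16/s0 L1-HIT; vc=[25]

SEQ = [MISS, MISS, VC-HIT, L1-HIT, L1-HIT, VC-HIT, VC-HIT, L1-HIT, MISS, L1-HIT, L1-HIT, L1-HIT, L1-HIT]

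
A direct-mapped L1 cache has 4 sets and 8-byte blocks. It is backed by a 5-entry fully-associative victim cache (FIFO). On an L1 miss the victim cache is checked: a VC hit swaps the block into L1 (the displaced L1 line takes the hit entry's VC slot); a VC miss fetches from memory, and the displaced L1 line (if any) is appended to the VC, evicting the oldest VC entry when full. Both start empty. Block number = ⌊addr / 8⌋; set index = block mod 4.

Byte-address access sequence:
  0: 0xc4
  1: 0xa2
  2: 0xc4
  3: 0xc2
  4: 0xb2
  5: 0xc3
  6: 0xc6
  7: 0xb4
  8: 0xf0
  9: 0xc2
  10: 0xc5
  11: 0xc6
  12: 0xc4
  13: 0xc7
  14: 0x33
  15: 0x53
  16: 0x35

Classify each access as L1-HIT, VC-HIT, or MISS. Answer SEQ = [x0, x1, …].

SEQ = [MISS, MISS, VC-HIT, L1-HIT, MISS, L1-HIT, L1-HIT, L1-HIT, MISS, L1-HIT, L1-HIT, L1-HIT, L1-HIT, L1-HIT, MISS, MISS, VC-HIT]

#0 0xc4→b24/s0 MISS; vc=[]
#1 0xa2→b20/s0 MISS; vc=[24]
#2 0xc4→b24/s0 VC-HIT; vc=[20]
#3 0xc2→b24/s0 L1-HIT; vc=[20]
#4 0xb2→b22/s2 MISS; vc=[20]
#5 0xc3→b24/s0 L1-HIT; vc=[20]
#6 0xc6→b24/s0 L1-HIT; vc=[20]
#7 0xb4→b22/s2 L1-HIT; vc=[20]
#8 0xf0→b30/s2 MISS; vc=[20,22]
#9 0xc2→b24/s0 L1-HIT; vc=[20,22]
#10 0xc5→b24/s0 L1-HIT; vc=[20,22]
#11 0xc6→b24/s0 L1-HIT; vc=[20,22]
#12 0xc4→b24/s0 L1-HIT; vc=[20,22]
#13 0xc7→b24/s0 L1-HIT; vc=[20,22]
#14 0x33→b6/s2 MISS; vc=[20,22,30]
#15 0x53→b10/s2 MISS; vc=[20,22,30,6]
#16 0x35→b6/s2 VC-HIT; vc=[20,22,30,10]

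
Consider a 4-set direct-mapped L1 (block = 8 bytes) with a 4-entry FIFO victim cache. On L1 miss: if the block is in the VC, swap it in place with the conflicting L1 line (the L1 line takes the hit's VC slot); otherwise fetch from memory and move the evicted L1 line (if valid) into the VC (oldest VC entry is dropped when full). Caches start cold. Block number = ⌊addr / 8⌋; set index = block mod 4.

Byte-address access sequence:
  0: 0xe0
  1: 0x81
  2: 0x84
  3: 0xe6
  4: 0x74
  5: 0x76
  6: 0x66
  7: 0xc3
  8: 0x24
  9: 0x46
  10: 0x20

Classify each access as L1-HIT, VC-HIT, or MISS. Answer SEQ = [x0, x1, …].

  [0] addr=0xe0 blk=28 s=0: MISS | VC []
  [1] addr=0x81 blk=16 s=0: MISS | VC [28]
  [2] addr=0x84 blk=16 s=0: L1-HIT | VC [28]
  [3] addr=0xe6 blk=28 s=0: VC-HIT | VC [16]
  [4] addr=0x74 blk=14 s=2: MISS | VC [16]
  [5] addr=0x76 blk=14 s=2: L1-HIT | VC [16]
  [6] addr=0x66 blk=12 s=0: MISS | VC [16, 28]
  [7] addr=0xc3 blk=24 s=0: MISS | VC [16, 28, 12]
  [8] addr=0x24 blk=4 s=0: MISS | VC [16, 28, 12, 24]
  [9] addr=0x46 blk=8 s=0: MISS | VC [28, 12, 24, 4]
  [10] addr=0x20 blk=4 s=0: VC-HIT | VC [28, 12, 24, 8]

SEQ = [MISS, MISS, L1-HIT, VC-HIT, MISS, L1-HIT, MISS, MISS, MISS, MISS, VC-HIT]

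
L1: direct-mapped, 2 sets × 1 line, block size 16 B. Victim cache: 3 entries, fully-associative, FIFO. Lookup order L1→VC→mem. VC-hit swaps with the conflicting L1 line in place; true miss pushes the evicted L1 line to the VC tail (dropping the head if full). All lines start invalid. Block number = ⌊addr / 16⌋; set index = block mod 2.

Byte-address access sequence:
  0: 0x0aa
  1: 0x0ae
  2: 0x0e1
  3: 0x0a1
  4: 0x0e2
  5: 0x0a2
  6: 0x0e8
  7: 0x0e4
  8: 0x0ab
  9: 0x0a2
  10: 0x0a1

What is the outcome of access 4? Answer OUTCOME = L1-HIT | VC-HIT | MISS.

0: 0xaa (blk 10, set 0) → MISS  vc=[]
1: 0xae (blk 10, set 0) → L1-HIT  vc=[]
2: 0xe1 (blk 14, set 0) → MISS  vc=[10]
3: 0xa1 (blk 10, set 0) → VC-HIT  vc=[14]
4: 0xe2 (blk 14, set 0) → VC-HIT  vc=[10]
5: 0xa2 (blk 10, set 0) → VC-HIT  vc=[14]
6: 0xe8 (blk 14, set 0) → VC-HIT  vc=[10]
7: 0xe4 (blk 14, set 0) → L1-HIT  vc=[10]
8: 0xab (blk 10, set 0) → VC-HIT  vc=[14]
9: 0xa2 (blk 10, set 0) → L1-HIT  vc=[14]
10: 0xa1 (blk 10, set 0) → L1-HIT  vc=[14]

OUTCOME = VC-HIT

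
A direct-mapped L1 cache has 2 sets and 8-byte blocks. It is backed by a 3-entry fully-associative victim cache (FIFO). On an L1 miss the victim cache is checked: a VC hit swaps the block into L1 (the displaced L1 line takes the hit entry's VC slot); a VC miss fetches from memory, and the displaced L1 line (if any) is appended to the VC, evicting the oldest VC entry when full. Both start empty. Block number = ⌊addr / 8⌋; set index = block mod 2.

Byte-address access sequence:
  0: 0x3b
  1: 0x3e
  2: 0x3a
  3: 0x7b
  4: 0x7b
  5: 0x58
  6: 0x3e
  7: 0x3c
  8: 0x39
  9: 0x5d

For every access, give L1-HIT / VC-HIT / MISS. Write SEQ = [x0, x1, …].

#0 0x3b→b7/s1 MISS; vc=[]
#1 0x3e→b7/s1 L1-HIT; vc=[]
#2 0x3a→b7/s1 L1-HIT; vc=[]
#3 0x7b→b15/s1 MISS; vc=[7]
#4 0x7b→b15/s1 L1-HIT; vc=[7]
#5 0x58→b11/s1 MISS; vc=[7,15]
#6 0x3e→b7/s1 VC-HIT; vc=[11,15]
#7 0x3c→b7/s1 L1-HIT; vc=[11,15]
#8 0x39→b7/s1 L1-HIT; vc=[11,15]
#9 0x5d→b11/s1 VC-HIT; vc=[7,15]

SEQ = [MISS, L1-HIT, L1-HIT, MISS, L1-HIT, MISS, VC-HIT, L1-HIT, L1-HIT, VC-HIT]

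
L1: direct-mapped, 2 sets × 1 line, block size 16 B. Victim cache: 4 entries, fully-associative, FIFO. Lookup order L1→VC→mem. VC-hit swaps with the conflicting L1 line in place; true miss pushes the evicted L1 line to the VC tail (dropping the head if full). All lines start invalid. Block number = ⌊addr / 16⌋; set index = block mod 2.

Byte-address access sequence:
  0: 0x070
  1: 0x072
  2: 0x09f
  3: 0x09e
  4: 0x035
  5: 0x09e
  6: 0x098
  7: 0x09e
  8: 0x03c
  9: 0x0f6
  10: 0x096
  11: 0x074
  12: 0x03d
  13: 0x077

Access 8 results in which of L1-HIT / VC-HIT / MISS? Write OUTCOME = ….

OUTCOME = VC-HIT

  [0] addr=0x70 blk=7 s=1: MISS | VC []
  [1] addr=0x72 blk=7 s=1: L1-HIT | VC []
  [2] addr=0x9f blk=9 s=1: MISS | VC [7]
  [3] addr=0x9e blk=9 s=1: L1-HIT | VC [7]
  [4] addr=0x35 blk=3 s=1: MISS | VC [7, 9]
  [5] addr=0x9e blk=9 s=1: VC-HIT | VC [7, 3]
  [6] addr=0x98 blk=9 s=1: L1-HIT | VC [7, 3]
  [7] addr=0x9e blk=9 s=1: L1-HIT | VC [7, 3]
  [8] addr=0x3c blk=3 s=1: VC-HIT | VC [7, 9]
  [9] addr=0xf6 blk=15 s=1: MISS | VC [7, 9, 3]
  [10] addr=0x96 blk=9 s=1: VC-HIT | VC [7, 15, 3]
  [11] addr=0x74 blk=7 s=1: VC-HIT | VC [9, 15, 3]
  [12] addr=0x3d blk=3 s=1: VC-HIT | VC [9, 15, 7]
  [13] addr=0x77 blk=7 s=1: VC-HIT | VC [9, 15, 3]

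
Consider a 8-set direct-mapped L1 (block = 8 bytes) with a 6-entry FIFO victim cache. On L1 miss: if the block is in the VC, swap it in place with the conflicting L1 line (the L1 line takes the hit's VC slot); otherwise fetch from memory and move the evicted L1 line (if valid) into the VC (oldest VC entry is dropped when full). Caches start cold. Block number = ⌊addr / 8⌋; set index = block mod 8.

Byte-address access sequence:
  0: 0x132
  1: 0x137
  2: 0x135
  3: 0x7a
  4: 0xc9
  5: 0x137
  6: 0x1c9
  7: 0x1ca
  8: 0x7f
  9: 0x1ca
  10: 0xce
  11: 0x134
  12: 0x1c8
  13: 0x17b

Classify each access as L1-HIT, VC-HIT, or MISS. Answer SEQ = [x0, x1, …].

0: 0x132 (blk 38, set 6) → MISS  vc=[]
1: 0x137 (blk 38, set 6) → L1-HIT  vc=[]
2: 0x135 (blk 38, set 6) → L1-HIT  vc=[]
3: 0x7a (blk 15, set 7) → MISS  vc=[]
4: 0xc9 (blk 25, set 1) → MISS  vc=[]
5: 0x137 (blk 38, set 6) → L1-HIT  vc=[]
6: 0x1c9 (blk 57, set 1) → MISS  vc=[25]
7: 0x1ca (blk 57, set 1) → L1-HIT  vc=[25]
8: 0x7f (blk 15, set 7) → L1-HIT  vc=[25]
9: 0x1ca (blk 57, set 1) → L1-HIT  vc=[25]
10: 0xce (blk 25, set 1) → VC-HIT  vc=[57]
11: 0x134 (blk 38, set 6) → L1-HIT  vc=[57]
12: 0x1c8 (blk 57, set 1) → VC-HIT  vc=[25]
13: 0x17b (blk 47, set 7) → MISS  vc=[25, 15]

SEQ = [MISS, L1-HIT, L1-HIT, MISS, MISS, L1-HIT, MISS, L1-HIT, L1-HIT, L1-HIT, VC-HIT, L1-HIT, VC-HIT, MISS]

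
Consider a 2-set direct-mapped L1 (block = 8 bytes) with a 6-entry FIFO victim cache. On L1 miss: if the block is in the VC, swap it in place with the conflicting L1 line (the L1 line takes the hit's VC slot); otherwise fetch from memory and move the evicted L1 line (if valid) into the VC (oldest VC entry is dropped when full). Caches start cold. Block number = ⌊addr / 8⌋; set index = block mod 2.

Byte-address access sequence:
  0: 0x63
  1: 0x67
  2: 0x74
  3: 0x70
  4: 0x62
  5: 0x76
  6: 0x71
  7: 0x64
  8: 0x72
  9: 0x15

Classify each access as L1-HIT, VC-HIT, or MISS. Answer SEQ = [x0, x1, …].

0: 0x63 (blk 12, set 0) → MISS  vc=[]
1: 0x67 (blk 12, set 0) → L1-HIT  vc=[]
2: 0x74 (blk 14, set 0) → MISS  vc=[12]
3: 0x70 (blk 14, set 0) → L1-HIT  vc=[12]
4: 0x62 (blk 12, set 0) → VC-HIT  vc=[14]
5: 0x76 (blk 14, set 0) → VC-HIT  vc=[12]
6: 0x71 (blk 14, set 0) → L1-HIT  vc=[12]
7: 0x64 (blk 12, set 0) → VC-HIT  vc=[14]
8: 0x72 (blk 14, set 0) → VC-HIT  vc=[12]
9: 0x15 (blk 2, set 0) → MISS  vc=[12, 14]

SEQ = [MISS, L1-HIT, MISS, L1-HIT, VC-HIT, VC-HIT, L1-HIT, VC-HIT, VC-HIT, MISS]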